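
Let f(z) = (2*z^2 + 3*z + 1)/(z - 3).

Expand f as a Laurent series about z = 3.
28/(z - 3) + 15 + 2*(z - 3)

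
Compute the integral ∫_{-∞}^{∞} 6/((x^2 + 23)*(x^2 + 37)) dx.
3*pi*(-23*sqrt(37) + 37*sqrt(23))/5957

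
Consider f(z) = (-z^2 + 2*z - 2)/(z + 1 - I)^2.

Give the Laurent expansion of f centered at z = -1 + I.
Put w = z - (-1 + I), i.e. z = w - 1 + I. The denominator is w^2, so it suffices to rewrite the numerator in powers of w.

P(z) = -z^2 + 2*z - 2
P(w - 1 + I) = -4 + 4*I + (4 - 2*I)*w - w^2

Dividing each term by w^2:
  f = (-4 + 4*I)/w^2 + (4 - 2*I)/w - 1

Substituting back w = z + 1 - I:
  f(z) = (-4 + 4*I)/(z + 1 - I)^2 + (4 - 2*I)/(z + 1 - I) - 1

The series is finite because the numerator is a polynomial; the negative powers form the principal part, and the coefficient of 1/(z + 1 - I) gives Res(f, -1 + I) = 4 - 2*I.

Final answer: (-4 + 4*I)/(z + 1 - I)^2 + (4 - 2*I)/(z + 1 - I) - 1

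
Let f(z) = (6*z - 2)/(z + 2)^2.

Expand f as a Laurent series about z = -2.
Put w = z - (-2), i.e. z = w - 2. The denominator is w^2, so it suffices to rewrite the numerator in powers of w.

P(z) = 6*z - 2
P(w - 2) = -14 + 6*w

Dividing each term by w^2:
  f = -14/w^2 + 6/w

Substituting back w = z + 2:
  f(z) = -14/(z + 2)^2 + 6/(z + 2)

The series is finite because the numerator is a polynomial; the negative powers form the principal part, and the coefficient of 1/(z + 2) gives Res(f, -2) = 6.

Final answer: -14/(z + 2)^2 + 6/(z + 2)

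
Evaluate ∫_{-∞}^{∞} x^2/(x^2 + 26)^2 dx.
Let f(z) = z^2/(z^2 + 26)^2. The denominator has no real zeros and deg Q - deg P = 2 ≥ 2, so the integral of f over the upper semicircle |z| = R tends to 0 as R → ∞. Closing the contour in the upper half-plane,
  ∫_{-∞}^{∞} f(x) dx = 2πi · Σ Res(f, z_k)  over the poles with Im z_k > 0.

Zeros of the denominator: z^2 + 26 = 0 gives z = ±sqrt(26)*I.
Upper half-plane: z = sqrt(26)*I (a pole of order 2).

Write f(z) = g(z)/(z - sqrt(26)*I)^2 with g(z) = z^2/(z + sqrt(26)*I)^2. For a double pole, Res(f, z₀) = g'(z₀):
  g'(z) = 2*sqrt(26)*I*z/(z + sqrt(26)*I)^3
  Res(f, sqrt(26)*I) = g'(sqrt(26)*I) = -sqrt(26)*I/104

∫_{-∞}^{∞} f(x) dx = 2πi · (-sqrt(26)*I/104) = sqrt(26)*pi/52

Final answer: sqrt(26)*pi/52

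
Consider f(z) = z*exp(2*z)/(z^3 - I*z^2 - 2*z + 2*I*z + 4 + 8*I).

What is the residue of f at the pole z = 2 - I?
Write f(z) = P(z)/Q(z) with P(z) = z*exp(2*z) and Q(z) = z^3 - I*z^2 - 2*z + 2*I*z + 4 + 8*I.
The denominator factors as Q(z) = (z - 2 + I)*(z - 2*I)*(z + 2), so z = 2 - I is a simple zero of Q and P is analytic there; z = 2 - I is therefore a simple pole and
  Res(f, z₀) = P(z₀)/Q'(z₀).

Q'(z) = 3*z^2 - 2*I*z - 2 + 2*I, so Q'(2 - I) = 5 - 14*I.
P(2 - I) = (2 - I)*exp(4 - 2*I).

Res(f, 2 - I) = ((2 - I)*exp(4 - 2*I))/(5 - 14*I) = (24/221 + 23*I/221)*exp(4 - 2*I)

Final answer: (24/221 + 23*I/221)*exp(4 - 2*I)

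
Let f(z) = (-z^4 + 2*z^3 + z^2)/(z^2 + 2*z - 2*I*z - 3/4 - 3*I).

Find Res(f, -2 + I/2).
111/40 - 1101*I/80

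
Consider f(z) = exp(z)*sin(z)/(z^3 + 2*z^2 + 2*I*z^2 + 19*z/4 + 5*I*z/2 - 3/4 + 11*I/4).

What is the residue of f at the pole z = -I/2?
(-2/145 - 24*I/145)*exp(-I/2)*sinh(1/2)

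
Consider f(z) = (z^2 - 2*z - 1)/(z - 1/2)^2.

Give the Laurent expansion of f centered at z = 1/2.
Put w = z - (1/2), i.e. z = w + 1/2. The denominator is w^2, so it suffices to rewrite the numerator in powers of w.

P(z) = z^2 - 2*z - 1
P(w + 1/2) = -7/4 - w + w^2

Dividing each term by w^2:
  f = -7/(4*w^2) - 1/w + 1

Substituting back w = z - 1/2:
  f(z) = -7/(4*(z - 1/2)^2) - 1/(z - 1/2) + 1

The series is finite because the numerator is a polynomial; the negative powers form the principal part, and the coefficient of 1/(z - 1/2) gives Res(f, 1/2) = -1.

Final answer: -7/(4*(z - 1/2)^2) - 1/(z - 1/2) + 1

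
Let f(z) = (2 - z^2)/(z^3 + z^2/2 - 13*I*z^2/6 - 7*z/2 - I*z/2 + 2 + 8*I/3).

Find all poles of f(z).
The singularities of f are the zeros of the denominator. Factoring,
  z^3 + z^2/2 - 13*I*z^2/6 - 7*z/2 - I*z/2 + 2 + 8*I/3 = (z - 1/2 - 3*I/2)*(z - 1)*(z + 2 - 2*I/3)
so the candidates are z = 1/2 + 3*I/2, z = 1, z = -2 + 2*I/3.

Check the numerator P(z) = 2 - z^2 at each one:
  P(1/2 + 3*I/2) = 4 - 3*I/2 ≠ 0, so z = 1/2 + 3*I/2 is a (simple) pole.
  P(1) = 1 ≠ 0, so z = 1 is a (simple) pole.
  P(-2 + 2*I/3) = -14/9 + 8*I/3 ≠ 0, so z = -2 + 2*I/3 is a (simple) pole.

Poles of f: {-2 + 2*I/3, 1/2 + 3*I/2, 1}

Final answer: {-2 + 2*I/3, 1/2 + 3*I/2, 1}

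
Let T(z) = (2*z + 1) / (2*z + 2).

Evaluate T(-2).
Substitute z = -2:
  numerator:   2*(-2) + 1 = -3
  denominator: 2*(-2) + 2 = -2
T(-2) = (-3)/(-2) = 3/2

Final answer: 3/2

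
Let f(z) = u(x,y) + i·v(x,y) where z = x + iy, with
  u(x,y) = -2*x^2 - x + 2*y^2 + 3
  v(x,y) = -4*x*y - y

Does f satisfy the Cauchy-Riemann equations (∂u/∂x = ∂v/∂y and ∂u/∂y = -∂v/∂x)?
∂u/∂x = -4*x - 1
∂v/∂y = -4*x - 1
∂u/∂y = 4*y
∂v/∂x = -4*y
∂u/∂x = ∂v/∂y and ∂u/∂y = -∂v/∂x hold identically; f is analytic.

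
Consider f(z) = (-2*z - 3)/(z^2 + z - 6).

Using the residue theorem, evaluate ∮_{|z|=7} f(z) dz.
-4*I*pi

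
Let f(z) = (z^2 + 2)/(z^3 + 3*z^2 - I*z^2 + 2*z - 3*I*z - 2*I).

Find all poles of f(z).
The singularities of f are the zeros of the denominator. Factoring,
  z^3 + 3*z^2 - I*z^2 + 2*z - 3*I*z - 2*I = (z + 2)*(z + 1)*(z - I)
so the candidates are z = -2, z = -1, z = I.

Check the numerator P(z) = z^2 + 2 at each one:
  P(-2) = 6 ≠ 0, so z = -2 is a (simple) pole.
  P(-1) = 3 ≠ 0, so z = -1 is a (simple) pole.
  P(I) = 1 ≠ 0, so z = I is a (simple) pole.

Poles of f: {-2, -1, I}

Final answer: {-2, -1, I}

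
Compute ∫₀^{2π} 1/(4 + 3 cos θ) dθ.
Let J = ∫₀^{2π} dθ/(4 + 3 cos θ).
Put z = e^{iθ}: then cos θ = (z + 1/z)/2, dθ = dz/(iz), and z runs once counterclockwise around |z| = 1:
  J = ∮_{|z|=1} 1/(4 + 3*(z + 1/z)/2) · dz/(iz) = (2/i) ∮_{|z|=1} dz/(3*z^2 + 8*z + 3).
The roots of 3*z^2 + 8*z + 3 are z = (-4 ± sqrt(4^2 - 3^2))/3, with sqrt(7) = sqrt(7); their product is 1, so only z₊ = -4/3 + sqrt(7)/3 lies inside the unit circle (z₋ = -4/3 - sqrt(7)/3 lies outside).
z₊ is a simple zero of q(z) = 3*z^2 + 8*z + 3, so Res(1/q, z₊) = 1/q'(z₊) with q'(z) = 6*z + 8; and q'(z₊) = 3*(z₊ - z₋) = 2*sqrt(7).
Therefore J = (2/i) · 2πi · 1/(2*sqrt(7)) = 2*pi/(sqrt(7)) = 2*sqrt(7)*pi/7

Final answer: 2*sqrt(7)*pi/7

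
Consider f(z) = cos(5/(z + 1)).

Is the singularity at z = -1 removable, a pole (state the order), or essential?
Let u = z + 1. Then
  cos(5/u) = Σ_{k≥0} (-1)^k (5)^(2k)/((2k)!·u^(2k)) = 1 - 25/(2*u^2) + 625/(24*u^4) + ...
which has infinitely many negative powers of u, so cos(5/(z + 1)) has an essential singularity at z = -1.
So the singularity is essential.

Final answer: essential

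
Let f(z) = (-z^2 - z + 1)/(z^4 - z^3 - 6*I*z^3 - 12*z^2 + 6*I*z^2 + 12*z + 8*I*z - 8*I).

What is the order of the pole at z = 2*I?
Factor the denominator:
  z^4 - z^3 - 6*I*z^3 - 12*z^2 + 6*I*z^2 + 12*z + 8*I*z - 8*I = (z - 2*I)^3*(z - 1)

The numerator P(z) = -z^2 - z + 1 has P(2*I) = 5 - 2*I ≠ 0, so no factor of (z - 2*I) cancels.
Near z = 2*I we can therefore write f(z) = g(z)/(z - 2*I)^3 with g analytic at 2*I and g(2*I) ≠ 0 (g is the numerator divided by the remaining denominator factors).

Hence z = 2*I is a pole of order 3.

Final answer: 3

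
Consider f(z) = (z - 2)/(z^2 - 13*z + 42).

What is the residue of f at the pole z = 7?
Write f(z) = P(z)/Q(z) with P(z) = z - 2 and Q(z) = z^2 - 13*z + 42.
The denominator factors as Q(z) = (z - 7)*(z - 6), so z = 7 is a simple zero of Q and P is analytic there; z = 7 is therefore a simple pole and
  Res(f, z₀) = P(z₀)/Q'(z₀).

Q'(z) = 2*z - 13, so Q'(7) = 1.
P(7) = 5.

Res(f, 7) = (5)/(1) = 5

Final answer: 5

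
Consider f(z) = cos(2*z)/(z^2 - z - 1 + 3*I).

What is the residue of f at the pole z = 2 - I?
(3/13 + 2*I/13)*cos(4 - 2*I)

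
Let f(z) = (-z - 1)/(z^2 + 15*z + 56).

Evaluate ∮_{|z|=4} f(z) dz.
0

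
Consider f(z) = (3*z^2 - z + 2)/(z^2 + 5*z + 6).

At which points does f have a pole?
{-3, -2}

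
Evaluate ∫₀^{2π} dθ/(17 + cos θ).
sqrt(2)*pi/12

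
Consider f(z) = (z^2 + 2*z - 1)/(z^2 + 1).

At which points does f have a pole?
{-I, I}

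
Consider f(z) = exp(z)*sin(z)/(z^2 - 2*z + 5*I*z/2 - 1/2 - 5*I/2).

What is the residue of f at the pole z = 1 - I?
Write f(z) = P(z)/Q(z) with P(z) = exp(z)*sin(z) and Q(z) = z^2 - 2*z + 5*I*z/2 - 1/2 - 5*I/2.
The denominator factors as Q(z) = (z - 1 + 3*I/2)*(z - 1 + I), so z = 1 - I is a simple zero of Q and P is analytic there; z = 1 - I is therefore a simple pole and
  Res(f, z₀) = P(z₀)/Q'(z₀).

Q'(z) = 2*z - 2 + 5*I/2, so Q'(1 - I) = I/2.
P(1 - I) = exp(1 - I)*sin(1 - I).

Res(f, 1 - I) = (exp(1 - I)*sin(1 - I))/(I/2) = -2*I*exp(1 - I)*sin(1 - I)

Final answer: -2*I*exp(1 - I)*sin(1 - I)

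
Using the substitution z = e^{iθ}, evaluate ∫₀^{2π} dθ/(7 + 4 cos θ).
Let J = ∫₀^{2π} dθ/(7 + 4 cos θ).
Put z = e^{iθ}: then cos θ = (z + 1/z)/2, dθ = dz/(iz), and z runs once counterclockwise around |z| = 1:
  J = ∮_{|z|=1} 1/(7 + 4*(z + 1/z)/2) · dz/(iz) = (2/i) ∮_{|z|=1} dz/(4*z^2 + 14*z + 4).
The roots of 4*z^2 + 14*z + 4 are z = (-7 ± sqrt(7^2 - 4^2))/4, with sqrt(33) = sqrt(33); their product is 1, so only z₊ = -7/4 + sqrt(33)/4 lies inside the unit circle (z₋ = -7/4 - sqrt(33)/4 lies outside).
z₊ is a simple zero of q(z) = 4*z^2 + 14*z + 4, so Res(1/q, z₊) = 1/q'(z₊) with q'(z) = 8*z + 14; and q'(z₊) = 4*(z₊ - z₋) = 2*sqrt(33).
Therefore J = (2/i) · 2πi · 1/(2*sqrt(33)) = 2*pi/(sqrt(33)) = 2*sqrt(33)*pi/33

Final answer: 2*sqrt(33)*pi/33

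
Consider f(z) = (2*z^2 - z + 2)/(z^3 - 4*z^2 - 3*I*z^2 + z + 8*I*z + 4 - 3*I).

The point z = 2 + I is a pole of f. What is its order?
2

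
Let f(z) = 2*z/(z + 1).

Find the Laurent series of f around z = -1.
Put w = z - (-1), i.e. z = w - 1. The denominator is w, so it suffices to rewrite the numerator in powers of w.

P(z) = 2*z
P(w - 1) = -2 + 2*w

Dividing each term by w:
  f = -2/w + 2

Substituting back w = z + 1:
  f(z) = -2/(z + 1) + 2

The series is finite because the numerator is a polynomial; the negative powers form the principal part, and the coefficient of 1/(z + 1) gives Res(f, -1) = -2.

Final answer: -2/(z + 1) + 2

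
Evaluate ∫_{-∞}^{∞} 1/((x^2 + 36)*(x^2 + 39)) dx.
pi*(13 - 2*sqrt(39))/234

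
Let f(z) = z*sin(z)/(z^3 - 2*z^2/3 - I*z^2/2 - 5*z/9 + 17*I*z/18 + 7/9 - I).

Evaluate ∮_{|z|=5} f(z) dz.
By the residue theorem, ∮_C f(z) dz = 2πi · (sum of the residues of f at the poles inside |z| = 5).

The denominator factors as (z + 1 - 2*I/3)*(z - 1 - I/2)*(z - 2/3 + 2*I/3), so the singularities of f are simple poles at z = -1 + 2*I/3, z = 1 + I/2, z = 2/3 - 2*I/3.
  |-1 + 2*I/3|² = 13/9 < 25 = 5², so this pole is inside the contour.
  |1 + I/2|² = 5/4 < 25 = 5², so this pole is inside the contour.
  |2/3 - 2*I/3|² = 8/9 < 25 = 5², so this pole is inside the contour.

With P(z) = z*sin(z) and Q(z) = z^3 - 2*z^2/3 - I*z^2/2 - 5*z/9 + 17*I*z/18 + 7/9 - I, each pole is simple, so Res(f, z₀) = P(z₀)/Q'(z₀) with Q'(z) = 3*z^2 - 4*z/3 - I*z - 5/9 + 17*I/18.
  Res(f, -1 + 2*I/3) = P(-1 + 2*I/3)/Q'(-1 + 2*I/3) = ((1 - 2*I/3)*sin(1 - 2*I/3))/(28/9 - 53*I/18) = (1644/5945 + 282*I/5945)*sin(1 - 2*I/3)
  Res(f, 1 + I/2) = P(1 + I/2)/Q'(1 + I/2) = ((1 + I/2)*sin(1 + I/2))/(31/36 + 41*I/18) = (2592/7685 - 2394*I/7685)*sin(1 + I/2)
  Res(f, 2/3 - 2*I/3) = P(2/3 - 2*I/3)/Q'(2/3 - 2*I/3) = ((2/3 - 2*I/3)*sin(2/3 - 2*I/3))/(-19/9 - 3*I/2) = (-132/2173 + 780*I/2173)*sin(2/3 - 2*I/3)

Sum of residues inside C: (2592/7685 - 2394*I/7685)*sin(1 + I/2) + (1644/5945 + 282*I/5945)*sin(1 - 2*I/3) + (-132/2173 + 780*I/2173)*sin(2/3 - 2*I/3)
∮_C f(z) dz = 2πi · ((2592/7685 - 2394*I/7685)*sin(1 + I/2) + (1644/5945 + 282*I/5945)*sin(1 - 2*I/3) + (-132/2173 + 780*I/2173)*sin(2/3 - 2*I/3)) = pi*(-1560/2173 - 264*I/2173)*sin(2/3 - 2*I/3) + pi*(-564/5945 + 3288*I/5945)*sin(1 - 2*I/3) + pi*(4788/7685 + 5184*I/7685)*sin(1 + I/2)

Final answer: pi*(-1560/2173 - 264*I/2173)*sin(2/3 - 2*I/3) + pi*(-564/5945 + 3288*I/5945)*sin(1 - 2*I/3) + pi*(4788/7685 + 5184*I/7685)*sin(1 + I/2)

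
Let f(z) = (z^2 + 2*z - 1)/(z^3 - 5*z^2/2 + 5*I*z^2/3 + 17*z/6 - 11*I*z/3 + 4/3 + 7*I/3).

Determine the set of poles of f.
The singularities of f are the zeros of the denominator. Factoring,
  z^3 - 5*z^2/2 + 5*I*z^2/3 + 17*z/6 - 11*I*z/3 + 4/3 + 7*I/3 = (z - 3/2 - I)*(z - 1 + 2*I)*(z + 2*I/3)
so the candidates are z = 3/2 + I, z = 1 - 2*I, z = -2*I/3.

Check the numerator P(z) = z^2 + 2*z - 1 at each one:
  P(3/2 + I) = 13/4 + 5*I ≠ 0, so z = 3/2 + I is a (simple) pole.
  P(1 - 2*I) = -2 - 8*I ≠ 0, so z = 1 - 2*I is a (simple) pole.
  P(-2*I/3) = -13/9 - 4*I/3 ≠ 0, so z = -2*I/3 is a (simple) pole.

Poles of f: {-2*I/3, 1 - 2*I, 3/2 + I}

Final answer: {-2*I/3, 1 - 2*I, 3/2 + I}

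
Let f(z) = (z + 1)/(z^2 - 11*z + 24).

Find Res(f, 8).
9/5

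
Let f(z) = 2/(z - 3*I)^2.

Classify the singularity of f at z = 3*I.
Write f(z) = g(z)/(z - 3*I)^2 with g(z) = 2.
g is entire and g(3*I) = 2 ≠ 0, so no factor of (z - 3*I) cancels: the Laurent expansion of f about z = 3*I starts at the power -2, i.e. lim_{z→z₀} (z - z₀)^2 f(z) = 2 is finite and nonzero.
So z = 3*I is a pole of order 2.

Final answer: pole of order 2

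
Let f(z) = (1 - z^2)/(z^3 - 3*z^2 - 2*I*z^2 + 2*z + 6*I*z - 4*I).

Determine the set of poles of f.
{2*I, 2}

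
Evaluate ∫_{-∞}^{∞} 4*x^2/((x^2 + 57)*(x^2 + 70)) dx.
Let f(z) = 4*z^2/((z^2 + 57)*(z^2 + 70)). The denominator has no real zeros and deg Q - deg P = 2 ≥ 2, so the integral of f over the upper semicircle |z| = R tends to 0 as R → ∞. Closing the contour in the upper half-plane,
  ∫_{-∞}^{∞} f(x) dx = 2πi · Σ Res(f, z_k)  over the poles with Im z_k > 0.

Zeros of the denominator: z^2 + 57 = 0 gives z = ±sqrt(57)*I; z^2 + 70 = 0 gives z = ±sqrt(70)*I.
Upper half-plane: z = sqrt(57)*I, z = sqrt(70)*I (simple).

Each pole is a simple zero of Q(z) = z^4 + 127*z^2 + 3990, so Res(f, z₀) = P(z₀)/Q'(z₀) with P(z) = 4*z^2, Q'(z) = 4*z^3 + 254*z:
  Res(f, sqrt(57)*I) = (-228)/(26*sqrt(57)*I) = 2*sqrt(57)*I/13
  Res(f, sqrt(70)*I) = (-280)/(-26*sqrt(70)*I) = -2*sqrt(70)*I/13

Sum of residues: 2*I*(-sqrt(70) + sqrt(57))/13
∫_{-∞}^{∞} f(x) dx = 2πi · (2*I*(-sqrt(70) + sqrt(57))/13) = 4*pi*(-sqrt(57) + sqrt(70))/13

Final answer: 4*pi*(-sqrt(57) + sqrt(70))/13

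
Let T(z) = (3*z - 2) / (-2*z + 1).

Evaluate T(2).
Substitute z = 2:
  numerator:   3*(2) - 2 = 4
  denominator: -2*(2) + 1 = -3
T(2) = (4)/(-3) = -4/3

Final answer: -4/3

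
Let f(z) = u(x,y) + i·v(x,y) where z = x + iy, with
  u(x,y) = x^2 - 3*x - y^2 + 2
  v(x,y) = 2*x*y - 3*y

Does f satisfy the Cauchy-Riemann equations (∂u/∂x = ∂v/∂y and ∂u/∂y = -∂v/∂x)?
∂u/∂x = 2*x - 3
∂v/∂y = 2*x - 3
∂u/∂y = -2*y
∂v/∂x = 2*y
∂u/∂x = ∂v/∂y and ∂u/∂y = -∂v/∂x hold identically; f is analytic.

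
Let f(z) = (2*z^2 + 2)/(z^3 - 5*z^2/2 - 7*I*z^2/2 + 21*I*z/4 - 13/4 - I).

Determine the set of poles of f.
The singularities of f are the zeros of the denominator. Factoring,
  z^3 - 5*z^2/2 - 7*I*z^2/2 + 21*I*z/4 - 13/4 - I = (z - 2 - I)*(z + I/2)*(z - 1/2 - 3*I)
so the candidates are z = 2 + I, z = -I/2, z = 1/2 + 3*I.

Check the numerator P(z) = 2*z^2 + 2 at each one:
  P(2 + I) = 8 + 8*I ≠ 0, so z = 2 + I is a (simple) pole.
  P(-I/2) = 3/2 ≠ 0, so z = -I/2 is a (simple) pole.
  P(1/2 + 3*I) = -31/2 + 6*I ≠ 0, so z = 1/2 + 3*I is a (simple) pole.

Poles of f: {-I/2, 1/2 + 3*I, 2 + I}

Final answer: {-I/2, 1/2 + 3*I, 2 + I}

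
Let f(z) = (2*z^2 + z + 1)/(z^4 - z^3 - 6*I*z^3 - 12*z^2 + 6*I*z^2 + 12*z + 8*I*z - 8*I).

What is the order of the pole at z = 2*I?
Factor the denominator:
  z^4 - z^3 - 6*I*z^3 - 12*z^2 + 6*I*z^2 + 12*z + 8*I*z - 8*I = (z - 2*I)^3*(z - 1)

The numerator P(z) = 2*z^2 + z + 1 has P(2*I) = -7 + 2*I ≠ 0, so no factor of (z - 2*I) cancels.
Near z = 2*I we can therefore write f(z) = g(z)/(z - 2*I)^3 with g analytic at 2*I and g(2*I) ≠ 0 (g is the numerator divided by the remaining denominator factors).

Hence z = 2*I is a pole of order 3.

Final answer: 3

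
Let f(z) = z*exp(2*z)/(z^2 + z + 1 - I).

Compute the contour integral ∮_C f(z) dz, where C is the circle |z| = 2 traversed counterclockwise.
By the residue theorem, ∮_C f(z) dz = 2πi · (sum of the residues of f at the poles inside |z| = 2).

The denominator factors as (z - I)*(z + 1 + I), so the singularities of f are simple poles at z = I, z = -1 - I.
  |I|² = 1 < 4 = 2², so this pole is inside the contour.
  |-1 - I|² = 2 < 4 = 2², so this pole is inside the contour.

With P(z) = z*exp(2*z) and Q(z) = z^2 + z + 1 - I, each pole is simple, so Res(f, z₀) = P(z₀)/Q'(z₀) with Q'(z) = 2*z + 1.
  Res(f, I) = P(I)/Q'(I) = (I*exp(2*I))/(1 + 2*I) = (2/5 + I/5)*exp(2*I)
  Res(f, -1 - I) = P(-1 - I)/Q'(-1 - I) = ((-1 - I)*exp(-2 - 2*I))/(-1 - 2*I) = (3/5 - I/5)*exp(-2 - 2*I)

Sum of residues inside C: (3/5 - I/5)*exp(-2 - 2*I) + (2/5 + I/5)*exp(2*I)
∮_C f(z) dz = 2πi · ((3/5 - I/5)*exp(-2 - 2*I) + (2/5 + I/5)*exp(2*I)) = pi*(-2/5 + 4*I/5)*exp(2*I) + pi*(2/5 + 6*I/5)*exp(-2 - 2*I)

Final answer: pi*(-2/5 + 4*I/5)*exp(2*I) + pi*(2/5 + 6*I/5)*exp(-2 - 2*I)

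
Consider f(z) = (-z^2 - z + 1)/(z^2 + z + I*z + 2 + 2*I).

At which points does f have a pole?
The singularities of f are the zeros of the denominator. Factoring,
  z^2 + z + I*z + 2 + 2*I = (z + 2*I)*(z + 1 - I)
so the candidates are z = -2*I, z = -1 + I.

Check the numerator P(z) = -z^2 - z + 1 at each one:
  P(-2*I) = 5 + 2*I ≠ 0, so z = -2*I is a (simple) pole.
  P(-1 + I) = 2 + I ≠ 0, so z = -1 + I is a (simple) pole.

Poles of f: {-1 + I, -2*I}

Final answer: {-1 + I, -2*I}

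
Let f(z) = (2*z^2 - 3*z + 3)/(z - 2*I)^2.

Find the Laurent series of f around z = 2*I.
(-5 - 6*I)/(z - 2*I)^2 + (-3 + 8*I)/(z - 2*I) + 2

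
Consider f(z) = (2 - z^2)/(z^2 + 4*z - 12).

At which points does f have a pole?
{-6, 2}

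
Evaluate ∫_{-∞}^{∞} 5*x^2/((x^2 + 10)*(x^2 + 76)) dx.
5*pi*(-sqrt(10) + 2*sqrt(19))/66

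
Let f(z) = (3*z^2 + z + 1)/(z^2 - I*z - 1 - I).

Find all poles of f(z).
The singularities of f are the zeros of the denominator. Factoring,
  z^2 - I*z - 1 - I = (z + 1)*(z - 1 - I)
so the candidates are z = -1, z = 1 + I.

Check the numerator P(z) = 3*z^2 + z + 1 at each one:
  P(-1) = 3 ≠ 0, so z = -1 is a (simple) pole.
  P(1 + I) = 2 + 7*I ≠ 0, so z = 1 + I is a (simple) pole.

Poles of f: {-1, 1 + I}

Final answer: {-1, 1 + I}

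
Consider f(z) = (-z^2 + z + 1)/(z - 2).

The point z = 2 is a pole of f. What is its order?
Factor the denominator:
  z - 2 = (z - 2)

The numerator P(z) = -z^2 + z + 1 has P(2) = -1 ≠ 0, so no factor of (z - 2) cancels.
Near z = 2 we can therefore write f(z) = g(z)/(z - 2) with g analytic at 2 and g(2) ≠ 0 (g is just the numerator).

Hence z = 2 is a pole of order 1.

Final answer: 1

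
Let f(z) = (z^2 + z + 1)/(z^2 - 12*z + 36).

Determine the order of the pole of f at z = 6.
Factor the denominator:
  z^2 - 12*z + 36 = (z - 6)^2

The numerator P(z) = z^2 + z + 1 has P(6) = 43 ≠ 0, so no factor of (z - 6) cancels.
Near z = 6 we can therefore write f(z) = g(z)/(z - 6)^2 with g analytic at 6 and g(6) ≠ 0 (g is just the numerator).

Hence z = 6 is a pole of order 2.

Final answer: 2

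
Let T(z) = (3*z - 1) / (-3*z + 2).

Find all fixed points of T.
T(z) = z means 3*z - 1 = z*(-3*z + 2), i.e.
  -3*z^2 - z + 1 = 0.
Discriminant: (-1)^2 - 4*(-3)*(1) = 13, so the roots are real.
  z = (1 ± sqrt(13))/(2*(-3))
Fixed points: {-sqrt(13)/6 - 1/6, -1/6 + sqrt(13)/6}

Final answer: {-sqrt(13)/6 - 1/6, -1/6 + sqrt(13)/6}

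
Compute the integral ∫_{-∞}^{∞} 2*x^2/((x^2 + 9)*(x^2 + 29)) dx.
pi*(-3 + sqrt(29))/10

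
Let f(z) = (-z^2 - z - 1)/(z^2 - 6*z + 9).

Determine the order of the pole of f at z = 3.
Factor the denominator:
  z^2 - 6*z + 9 = (z - 3)^2

The numerator P(z) = -z^2 - z - 1 has P(3) = -13 ≠ 0, so no factor of (z - 3) cancels.
Near z = 3 we can therefore write f(z) = g(z)/(z - 3)^2 with g analytic at 3 and g(3) ≠ 0 (g is just the numerator).

Hence z = 3 is a pole of order 2.

Final answer: 2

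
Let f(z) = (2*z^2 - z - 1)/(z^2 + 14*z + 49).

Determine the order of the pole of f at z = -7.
Factor the denominator:
  z^2 + 14*z + 49 = (z + 7)^2

The numerator P(z) = 2*z^2 - z - 1 has P(-7) = 104 ≠ 0, so no factor of (z + 7) cancels.
Near z = -7 we can therefore write f(z) = g(z)/(z + 7)^2 with g analytic at -7 and g(-7) ≠ 0 (g is just the numerator).

Hence z = -7 is a pole of order 2.

Final answer: 2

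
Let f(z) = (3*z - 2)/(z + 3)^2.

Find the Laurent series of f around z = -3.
Put w = z - (-3), i.e. z = w - 3. The denominator is w^2, so it suffices to rewrite the numerator in powers of w.

P(z) = 3*z - 2
P(w - 3) = -11 + 3*w

Dividing each term by w^2:
  f = -11/w^2 + 3/w

Substituting back w = z + 3:
  f(z) = -11/(z + 3)^2 + 3/(z + 3)

The series is finite because the numerator is a polynomial; the negative powers form the principal part, and the coefficient of 1/(z + 3) gives Res(f, -3) = 3.

Final answer: -11/(z + 3)^2 + 3/(z + 3)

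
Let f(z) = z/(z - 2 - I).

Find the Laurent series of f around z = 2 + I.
(2 + I)/(z - 2 - I) + 1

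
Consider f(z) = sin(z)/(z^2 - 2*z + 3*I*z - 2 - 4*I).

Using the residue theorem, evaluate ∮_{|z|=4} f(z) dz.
By the residue theorem, ∮_C f(z) dz = 2πi · (sum of the residues of f at the poles inside |z| = 4).

The denominator factors as (z - 2 + I)*(z + 2*I), so the singularities of f are simple poles at z = 2 - I, z = -2*I.
  |2 - I|² = 5 < 16 = 4², so this pole is inside the contour.
  |-2*I|² = 4 < 16 = 4², so this pole is inside the contour.

With P(z) = sin(z) and Q(z) = z^2 - 2*z + 3*I*z - 2 - 4*I, each pole is simple, so Res(f, z₀) = P(z₀)/Q'(z₀) with Q'(z) = 2*z - 2 + 3*I.
  Res(f, 2 - I) = P(2 - I)/Q'(2 - I) = (sin(2 - I))/(2 + I) = (2/5 - I/5)*sin(2 - I)
  Res(f, -2*I) = P(-2*I)/Q'(-2*I) = (-I*sinh(2))/(-2 - I) = (1/5 + 2*I/5)*sinh(2)

Sum of residues inside C: (2/5 - I/5)*sin(2 - I) + (1/5 + 2*I/5)*sinh(2)
∮_C f(z) dz = 2πi · ((2/5 - I/5)*sin(2 - I) + (1/5 + 2*I/5)*sinh(2)) = pi*(2/5 + 4*I/5)*sin(2 - I) + pi*(-4/5 + 2*I/5)*sinh(2)

Final answer: pi*(2/5 + 4*I/5)*sin(2 - I) + pi*(-4/5 + 2*I/5)*sinh(2)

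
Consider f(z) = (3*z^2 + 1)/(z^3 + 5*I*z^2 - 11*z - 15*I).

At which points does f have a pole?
The singularities of f are the zeros of the denominator. Factoring,
  z^3 + 5*I*z^2 - 11*z - 15*I = (z + 3*I)*(z - 2 + I)*(z + 2 + I)
so the candidates are z = -3*I, z = 2 - I, z = -2 - I.

Check the numerator P(z) = 3*z^2 + 1 at each one:
  P(-3*I) = -26 ≠ 0, so z = -3*I is a (simple) pole.
  P(2 - I) = 10 - 12*I ≠ 0, so z = 2 - I is a (simple) pole.
  P(-2 - I) = 10 + 12*I ≠ 0, so z = -2 - I is a (simple) pole.

Poles of f: {-2 - I, -3*I, 2 - I}

Final answer: {-2 - I, -3*I, 2 - I}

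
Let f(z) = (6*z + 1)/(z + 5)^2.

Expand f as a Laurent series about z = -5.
-29/(z + 5)^2 + 6/(z + 5)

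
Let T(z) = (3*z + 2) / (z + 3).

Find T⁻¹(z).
(-3*z + 2)/(z - 3)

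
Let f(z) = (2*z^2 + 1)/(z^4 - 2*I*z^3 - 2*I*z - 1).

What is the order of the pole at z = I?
3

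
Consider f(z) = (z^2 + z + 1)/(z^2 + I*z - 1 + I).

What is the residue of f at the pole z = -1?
-2/5 - I/5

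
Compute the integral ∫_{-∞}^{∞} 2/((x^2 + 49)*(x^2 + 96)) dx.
Let f(z) = 2/((z^2 + 49)*(z^2 + 96)). The denominator has no real zeros and deg Q - deg P = 4 ≥ 2, so the integral of f over the upper semicircle |z| = R tends to 0 as R → ∞. Closing the contour in the upper half-plane,
  ∫_{-∞}^{∞} f(x) dx = 2πi · Σ Res(f, z_k)  over the poles with Im z_k > 0.

Zeros of the denominator: z^2 + 49 = 0 gives z = ±7*I; z^2 + 96 = 0 gives z = ±4*sqrt(6)*I.
Upper half-plane: z = 7*I, z = 4*sqrt(6)*I (simple).

Each pole is a simple zero of Q(z) = z^4 + 145*z^2 + 4704, so Res(f, z₀) = P(z₀)/Q'(z₀) with P(z) = 2, Q'(z) = 4*z^3 + 290*z:
  Res(f, 7*I) = (2)/(658*I) = -I/329
  Res(f, 4*sqrt(6)*I) = (2)/(-376*sqrt(6)*I) = sqrt(6)*I/1128

Sum of residues: I*(-24 + 7*sqrt(6))/7896
∫_{-∞}^{∞} f(x) dx = 2πi · (I*(-24 + 7*sqrt(6))/7896) = pi*(24 - 7*sqrt(6))/3948

Final answer: pi*(24 - 7*sqrt(6))/3948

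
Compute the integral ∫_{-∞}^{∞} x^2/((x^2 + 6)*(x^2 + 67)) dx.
Let f(z) = z^2/((z^2 + 6)*(z^2 + 67)). The denominator has no real zeros and deg Q - deg P = 2 ≥ 2, so the integral of f over the upper semicircle |z| = R tends to 0 as R → ∞. Closing the contour in the upper half-plane,
  ∫_{-∞}^{∞} f(x) dx = 2πi · Σ Res(f, z_k)  over the poles with Im z_k > 0.

Zeros of the denominator: z^2 + 67 = 0 gives z = ±sqrt(67)*I; z^2 + 6 = 0 gives z = ±sqrt(6)*I.
Upper half-plane: z = sqrt(6)*I, z = sqrt(67)*I (simple).

Each pole is a simple zero of Q(z) = z^4 + 73*z^2 + 402, so Res(f, z₀) = P(z₀)/Q'(z₀) with P(z) = z^2, Q'(z) = 4*z^3 + 146*z:
  Res(f, sqrt(6)*I) = (-6)/(122*sqrt(6)*I) = sqrt(6)*I/122
  Res(f, sqrt(67)*I) = (-67)/(-122*sqrt(67)*I) = -sqrt(67)*I/122

Sum of residues: I*(-sqrt(67) + sqrt(6))/122
∫_{-∞}^{∞} f(x) dx = 2πi · (I*(-sqrt(67) + sqrt(6))/122) = pi*(-sqrt(6) + sqrt(67))/61

Final answer: pi*(-sqrt(6) + sqrt(67))/61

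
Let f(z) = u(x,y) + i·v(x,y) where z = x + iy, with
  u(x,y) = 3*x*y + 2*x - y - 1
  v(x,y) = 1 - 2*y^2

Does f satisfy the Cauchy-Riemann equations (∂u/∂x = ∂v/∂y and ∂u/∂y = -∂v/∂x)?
∂u/∂x = 3*y + 2
∂v/∂y = -4*y
∂u/∂y = 3*x - 1
∂v/∂x = 0
∂u/∂x ≠ ∂v/∂y and ∂u/∂y ≠ -∂v/∂x; the Cauchy-Riemann equations are not satisfied, so f is not analytic.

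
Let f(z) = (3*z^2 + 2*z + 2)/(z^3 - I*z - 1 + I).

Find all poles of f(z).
The singularities of f are the zeros of the denominator. Factoring,
  z^3 - I*z - 1 + I = (z + 1 + I)*(z - I)*(z - 1)
so the candidates are z = -1 - I, z = I, z = 1.

Check the numerator P(z) = 3*z^2 + 2*z + 2 at each one:
  P(-1 - I) = 4*I ≠ 0, so z = -1 - I is a (simple) pole.
  P(I) = -1 + 2*I ≠ 0, so z = I is a (simple) pole.
  P(1) = 7 ≠ 0, so z = 1 is a (simple) pole.

Poles of f: {-1 - I, I, 1}

Final answer: {-1 - I, I, 1}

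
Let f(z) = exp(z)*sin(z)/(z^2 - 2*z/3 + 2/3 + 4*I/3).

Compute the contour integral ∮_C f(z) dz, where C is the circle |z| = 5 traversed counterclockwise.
By the residue theorem, ∮_C f(z) dz = 2πi · (sum of the residues of f at the poles inside |z| = 5).

The denominator factors as (z + 1/3 - I)*(z - 1 + I), so the singularities of f are simple poles at z = -1/3 + I, z = 1 - I.
  |-1/3 + I|² = 10/9 < 25 = 5², so this pole is inside the contour.
  |1 - I|² = 2 < 25 = 5², so this pole is inside the contour.

With P(z) = exp(z)*sin(z) and Q(z) = z^2 - 2*z/3 + 2/3 + 4*I/3, each pole is simple, so Res(f, z₀) = P(z₀)/Q'(z₀) with Q'(z) = 2*z - 2/3.
  Res(f, -1/3 + I) = P(-1/3 + I)/Q'(-1/3 + I) = (-exp(-1/3 + I)*sin(1/3 - I))/(-4/3 + 2*I) = (3/13 + 9*I/26)*exp(-1/3 + I)*sin(1/3 - I)
  Res(f, 1 - I) = P(1 - I)/Q'(1 - I) = (exp(1 - I)*sin(1 - I))/(4/3 - 2*I) = (3/13 + 9*I/26)*exp(1 - I)*sin(1 - I)

Sum of residues inside C: (3/13 + 9*I/26)*exp(1 - I)*sin(1 - I) + (3/13 + 9*I/26)*exp(-1/3 + I)*sin(1/3 - I)
∮_C f(z) dz = 2πi · ((3/13 + 9*I/26)*exp(1 - I)*sin(1 - I) + (3/13 + 9*I/26)*exp(-1/3 + I)*sin(1/3 - I)) = pi*(-9/13 + 6*I/13)*exp(-1/3 + I)*sin(1/3 - I) + pi*(-9/13 + 6*I/13)*exp(1 - I)*sin(1 - I)

Final answer: pi*(-9/13 + 6*I/13)*exp(-1/3 + I)*sin(1/3 - I) + pi*(-9/13 + 6*I/13)*exp(1 - I)*sin(1 - I)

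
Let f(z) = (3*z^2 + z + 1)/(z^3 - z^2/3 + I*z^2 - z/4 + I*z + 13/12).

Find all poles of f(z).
The singularities of f are the zeros of the denominator. Factoring,
  z^3 - z^2/3 + I*z^2 - z/4 + I*z + 13/12 = (z + 1)*(z - 1 + 3*I/2)*(z - 1/3 - I/2)
so the candidates are z = -1, z = 1 - 3*I/2, z = 1/3 + I/2.

Check the numerator P(z) = 3*z^2 + z + 1 at each one:
  P(-1) = 3 ≠ 0, so z = -1 is a (simple) pole.
  P(1 - 3*I/2) = -7/4 - 21*I/2 ≠ 0, so z = 1 - 3*I/2 is a (simple) pole.
  P(1/3 + I/2) = 11/12 + 3*I/2 ≠ 0, so z = 1/3 + I/2 is a (simple) pole.

Poles of f: {-1, 1/3 + I/2, 1 - 3*I/2}

Final answer: {-1, 1/3 + I/2, 1 - 3*I/2}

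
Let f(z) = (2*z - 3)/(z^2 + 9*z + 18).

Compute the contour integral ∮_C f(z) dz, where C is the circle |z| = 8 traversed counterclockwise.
4*I*pi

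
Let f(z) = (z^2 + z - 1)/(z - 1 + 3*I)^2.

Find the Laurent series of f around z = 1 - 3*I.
(-8 - 9*I)/(z - 1 + 3*I)^2 + (3 - 6*I)/(z - 1 + 3*I) + 1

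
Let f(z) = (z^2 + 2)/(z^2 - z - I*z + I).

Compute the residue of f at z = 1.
Write f(z) = P(z)/Q(z) with P(z) = z^2 + 2 and Q(z) = z^2 - z - I*z + I.
The denominator factors as Q(z) = (z - I)*(z - 1), so z = 1 is a simple zero of Q and P is analytic there; z = 1 is therefore a simple pole and
  Res(f, z₀) = P(z₀)/Q'(z₀).

Q'(z) = 2*z - 1 - I, so Q'(1) = 1 - I.
P(1) = 3.

Res(f, 1) = (3)/(1 - I) = 3/2 + 3*I/2

Final answer: 3/2 + 3*I/2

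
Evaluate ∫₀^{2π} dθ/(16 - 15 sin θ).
Call the integral J. The integrand is 2π-periodic and we integrate over a full period, so shifting θ does not change the value (θ → θ + π/2 turns sin θ into cos θ; θ → θ + π flips the sign of the trig term). Hence
  J = ∫₀^{2π} dθ/(16 + 15 cos θ).
Put z = e^{iθ}: then cos θ = (z + 1/z)/2, dθ = dz/(iz), and z runs once counterclockwise around |z| = 1:
  J = ∮_{|z|=1} 1/(16 + 15*(z + 1/z)/2) · dz/(iz) = (2/i) ∮_{|z|=1} dz/(15*z^2 + 32*z + 15).
The roots of 15*z^2 + 32*z + 15 are z = (-16 ± sqrt(16^2 - 15^2))/15, with sqrt(31) = sqrt(31); their product is 1, so only z₊ = -16/15 + sqrt(31)/15 lies inside the unit circle (z₋ = -16/15 - sqrt(31)/15 lies outside).
z₊ is a simple zero of q(z) = 15*z^2 + 32*z + 15, so Res(1/q, z₊) = 1/q'(z₊) with q'(z) = 30*z + 32; and q'(z₊) = 15*(z₊ - z₋) = 2*sqrt(31).
Therefore J = (2/i) · 2πi · 1/(2*sqrt(31)) = 2*pi/(sqrt(31)) = 2*sqrt(31)*pi/31

Final answer: 2*sqrt(31)*pi/31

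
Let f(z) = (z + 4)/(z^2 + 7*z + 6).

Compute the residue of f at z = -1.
3/5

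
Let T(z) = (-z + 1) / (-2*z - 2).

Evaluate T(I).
I/2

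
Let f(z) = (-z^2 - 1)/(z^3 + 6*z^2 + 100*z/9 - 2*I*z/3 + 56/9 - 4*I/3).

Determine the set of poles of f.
{-3 - I/3, -2, -1 + I/3}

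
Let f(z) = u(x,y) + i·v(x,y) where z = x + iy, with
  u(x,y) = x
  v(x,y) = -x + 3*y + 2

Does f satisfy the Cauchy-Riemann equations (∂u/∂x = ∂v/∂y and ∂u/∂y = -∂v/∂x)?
∂u/∂x = 1
∂v/∂y = 3
∂u/∂y = 0
∂v/∂x = -1
∂u/∂x ≠ ∂v/∂y and ∂u/∂y ≠ -∂v/∂x; the Cauchy-Riemann equations are not satisfied, so f is not analytic.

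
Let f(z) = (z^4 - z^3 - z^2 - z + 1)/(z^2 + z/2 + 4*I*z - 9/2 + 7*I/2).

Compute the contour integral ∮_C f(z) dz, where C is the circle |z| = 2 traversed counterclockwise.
By the residue theorem, ∮_C f(z) dz = 2πi · (sum of the residues of f at the poles inside |z| = 2).

The denominator factors as (z - 1 + 3*I)*(z + 3/2 + I), so the singularities of f are simple poles at z = 1 - 3*I, z = -3/2 - I.
  |1 - 3*I|² = 10 > 4 = 2², so this pole is outside the contour.
  |-3/2 - I|² = 13/4 < 4 = 2², so this pole is inside the contour.

With P(z) = z^4 - z^3 - z^2 - z + 1 and Q(z) = z^2 + z/2 + 4*I*z - 9/2 + 7*I/2, each pole is simple, so Res(f, z₀) = P(z₀)/Q'(z₀) with Q'(z) = 2*z + 1/2 + 4*I.
  Res(f, -3/2 - I) = P(-3/2 - I)/Q'(-3/2 - I) = (-117/16 + 45*I/4)/(-5/2 + 2*I) = 1305/328 - 54*I/41

∮_C f(z) dz = 2πi · (1305/328 - 54*I/41) = pi*(108/41 + 1305*I/164)

Final answer: pi*(108/41 + 1305*I/164)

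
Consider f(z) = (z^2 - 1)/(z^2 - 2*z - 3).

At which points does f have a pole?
The singularities of f are the zeros of the denominator. Factoring,
  z^2 - 2*z - 3 = (z + 1)*(z - 3)
so the candidates are z = -1, z = 3.

Check the numerator P(z) = z^2 - 1 at each one:
  P(-1) = 0, so the factor (z + 1) cancels and z = -1 is only a removable singularity, not a pole.
  P(3) = 8 ≠ 0, so z = 3 is a (simple) pole.

Poles of f: {3}

Final answer: {3}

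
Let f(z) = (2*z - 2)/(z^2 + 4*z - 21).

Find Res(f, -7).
Write f(z) = P(z)/Q(z) with P(z) = 2*z - 2 and Q(z) = z^2 + 4*z - 21.
The denominator factors as Q(z) = (z + 7)*(z - 3), so z = -7 is a simple zero of Q and P is analytic there; z = -7 is therefore a simple pole and
  Res(f, z₀) = P(z₀)/Q'(z₀).

Q'(z) = 2*z + 4, so Q'(-7) = -10.
P(-7) = -16.

Res(f, -7) = (-16)/(-10) = 8/5

Final answer: 8/5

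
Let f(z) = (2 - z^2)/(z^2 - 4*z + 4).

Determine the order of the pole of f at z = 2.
Factor the denominator:
  z^2 - 4*z + 4 = (z - 2)^2

The numerator P(z) = 2 - z^2 has P(2) = -2 ≠ 0, so no factor of (z - 2) cancels.
Near z = 2 we can therefore write f(z) = g(z)/(z - 2)^2 with g analytic at 2 and g(2) ≠ 0 (g is just the numerator).

Hence z = 2 is a pole of order 2.

Final answer: 2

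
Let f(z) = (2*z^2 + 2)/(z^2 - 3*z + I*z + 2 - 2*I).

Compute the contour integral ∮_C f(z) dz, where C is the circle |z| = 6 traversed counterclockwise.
By the residue theorem, ∮_C f(z) dz = 2πi · (sum of the residues of f at the poles inside |z| = 6).

The denominator factors as (z - 2)*(z - 1 + I), so the singularities of f are simple poles at z = 2, z = 1 - I.
  |2|² = 4 < 36 = 6², so this pole is inside the contour.
  |1 - I|² = 2 < 36 = 6², so this pole is inside the contour.

With P(z) = 2*z^2 + 2 and Q(z) = z^2 - 3*z + I*z + 2 - 2*I, each pole is simple, so Res(f, z₀) = P(z₀)/Q'(z₀) with Q'(z) = 2*z - 3 + I.
  Res(f, 2) = P(2)/Q'(2) = (10)/(1 + I) = 5 - 5*I
  Res(f, 1 - I) = P(1 - I)/Q'(1 - I) = (2 - 4*I)/(-1 - I) = 1 + 3*I

Sum of residues inside C: 6 - 2*I
∮_C f(z) dz = 2πi · (6 - 2*I) = pi*(4 + 12*I)

Final answer: pi*(4 + 12*I)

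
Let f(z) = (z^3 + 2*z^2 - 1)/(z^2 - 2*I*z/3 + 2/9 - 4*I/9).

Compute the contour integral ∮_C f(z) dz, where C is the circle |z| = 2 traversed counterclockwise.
pi*(-32/9 - 4*I/3)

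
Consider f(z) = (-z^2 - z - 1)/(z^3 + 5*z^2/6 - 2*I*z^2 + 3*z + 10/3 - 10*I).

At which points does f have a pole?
The singularities of f are the zeros of the denominator. Factoring,
  z^3 + 5*z^2/6 - 2*I*z^2 + 3*z + 10/3 - 10*I = (z - 2/3 - 2*I)*(z + 2*I)*(z + 3/2 - 2*I)
so the candidates are z = 2/3 + 2*I, z = -2*I, z = -3/2 + 2*I.

Check the numerator P(z) = -z^2 - z - 1 at each one:
  P(2/3 + 2*I) = 17/9 - 14*I/3 ≠ 0, so z = 2/3 + 2*I is a (simple) pole.
  P(-2*I) = 3 + 2*I ≠ 0, so z = -2*I is a (simple) pole.
  P(-3/2 + 2*I) = 9/4 + 4*I ≠ 0, so z = -3/2 + 2*I is a (simple) pole.

Poles of f: {-3/2 + 2*I, -2*I, 2/3 + 2*I}

Final answer: {-3/2 + 2*I, -2*I, 2/3 + 2*I}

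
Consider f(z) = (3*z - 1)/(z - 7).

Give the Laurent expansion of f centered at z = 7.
20/(z - 7) + 3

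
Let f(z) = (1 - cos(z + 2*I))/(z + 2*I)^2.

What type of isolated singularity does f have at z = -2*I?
Let u = z + 2*I. The argument of cos is z + 2*I = u, so
  f = (1 - cos(u))/u^2 = ((u)^2/2 - (u)^4/24 + ...)/u^2 = 1/2 - (1/24)*u^2 + ...
The Laurent expansion about u = 0 has no negative powers; equivalently lim_{z→-2*I} f(z) = 1/2 exists and is finite.
So the singularity is removable.

Final answer: removable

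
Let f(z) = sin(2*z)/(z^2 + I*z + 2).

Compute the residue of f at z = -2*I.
sinh(4)/3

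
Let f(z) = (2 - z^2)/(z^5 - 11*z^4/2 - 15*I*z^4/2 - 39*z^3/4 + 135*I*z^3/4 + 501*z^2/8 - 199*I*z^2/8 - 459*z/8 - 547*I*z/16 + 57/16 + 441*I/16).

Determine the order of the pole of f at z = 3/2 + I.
3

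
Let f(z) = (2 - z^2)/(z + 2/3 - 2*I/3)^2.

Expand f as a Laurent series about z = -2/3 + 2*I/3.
(2 + 8*I/9)/(z + 2/3 - 2*I/3)^2 + (4/3 - 4*I/3)/(z + 2/3 - 2*I/3) - 1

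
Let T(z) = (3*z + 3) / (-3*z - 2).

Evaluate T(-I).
Substitute z = -I:
  numerator:   3*(-I) + 3 = 3 - 3*I
  denominator: -3*(-I) - 2 = -2 + 3*I
T(-I) = (3 - 3*I)/(-2 + 3*I); multiplying numerator and denominator by the conjugate -2 - 3*I gives (-15 - 3*I)/13 = -15/13 - 3*I/13

Final answer: -15/13 - 3*I/13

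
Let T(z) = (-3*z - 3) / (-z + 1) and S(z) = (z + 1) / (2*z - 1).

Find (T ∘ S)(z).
(T ∘ S)(z) = T(S(z)) = ((-3)*S(z) + (-3))/((-1)*S(z) + (1)). Multiply numerator and denominator by 2*z - 1:
  numerator:   (-3)*(z + 1) + (-3)*(2*z - 1) = -9*z
  denominator: (-1)*(z + 1) + (1)*(2*z - 1) = z - 2
(T ∘ S)(z) = -9*z/(z - 2)

Final answer: -9*z/(z - 2)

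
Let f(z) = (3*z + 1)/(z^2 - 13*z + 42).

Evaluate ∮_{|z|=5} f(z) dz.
By the residue theorem, ∮_C f(z) dz = 2πi · (sum of the residues of f at the poles inside |z| = 5).

The denominator factors as (z - 6)*(z - 7), so the singularities of f are simple poles at z = 6, z = 7.
  |6|² = 36 > 25 = 5², so this pole is outside the contour.
  |7|² = 49 > 25 = 5², so this pole is outside the contour.

No pole lies inside the contour, so f is analytic on and inside C and the integral is 0 (Cauchy's theorem).

Final answer: 0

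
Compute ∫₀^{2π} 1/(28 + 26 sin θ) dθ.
Call the integral J. The integrand is 2π-periodic and we integrate over a full period, so shifting θ does not change the value (θ → θ + π/2 turns sin θ into cos θ). Hence
  J = ∫₀^{2π} dθ/(28 + 26 cos θ).
Put z = e^{iθ}: then cos θ = (z + 1/z)/2, dθ = dz/(iz), and z runs once counterclockwise around |z| = 1:
  J = ∮_{|z|=1} 1/(28 + 26*(z + 1/z)/2) · dz/(iz) = (2/i) ∮_{|z|=1} dz/(26*z^2 + 56*z + 26).
The roots of 26*z^2 + 56*z + 26 are z = (-28 ± sqrt(28^2 - 26^2))/26, with sqrt(108) = 6*sqrt(3); their product is 1, so only z₊ = -14/13 + 3*sqrt(3)/13 lies inside the unit circle (z₋ = -14/13 - 3*sqrt(3)/13 lies outside).
z₊ is a simple zero of q(z) = 26*z^2 + 56*z + 26, so Res(1/q, z₊) = 1/q'(z₊) with q'(z) = 52*z + 56; and q'(z₊) = 26*(z₊ - z₋) = 12*sqrt(3).
Therefore J = (2/i) · 2πi · 1/(12*sqrt(3)) = 2*pi/(6*sqrt(3)) = sqrt(3)*pi/9

Final answer: sqrt(3)*pi/9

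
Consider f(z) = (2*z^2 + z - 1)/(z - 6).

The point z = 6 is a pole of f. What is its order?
Factor the denominator:
  z - 6 = (z - 6)

The numerator P(z) = 2*z^2 + z - 1 has P(6) = 77 ≠ 0, so no factor of (z - 6) cancels.
Near z = 6 we can therefore write f(z) = g(z)/(z - 6) with g analytic at 6 and g(6) ≠ 0 (g is just the numerator).

Hence z = 6 is a pole of order 1.

Final answer: 1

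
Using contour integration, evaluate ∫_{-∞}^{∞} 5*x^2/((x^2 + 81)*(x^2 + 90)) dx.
Let f(z) = 5*z^2/((z^2 + 81)*(z^2 + 90)). The denominator has no real zeros and deg Q - deg P = 2 ≥ 2, so the integral of f over the upper semicircle |z| = R tends to 0 as R → ∞. Closing the contour in the upper half-plane,
  ∫_{-∞}^{∞} f(x) dx = 2πi · Σ Res(f, z_k)  over the poles with Im z_k > 0.

Zeros of the denominator: z^2 + 90 = 0 gives z = ±3*sqrt(10)*I; z^2 + 81 = 0 gives z = ±9*I.
Upper half-plane: z = 9*I, z = 3*sqrt(10)*I (simple).

Each pole is a simple zero of Q(z) = z^4 + 171*z^2 + 7290, so Res(f, z₀) = P(z₀)/Q'(z₀) with P(z) = 5*z^2, Q'(z) = 4*z^3 + 342*z:
  Res(f, 9*I) = (-405)/(162*I) = 5*I/2
  Res(f, 3*sqrt(10)*I) = (-450)/(-54*sqrt(10)*I) = -5*sqrt(10)*I/6

Sum of residues: 5*I*(3 - sqrt(10))/6
∫_{-∞}^{∞} f(x) dx = 2πi · (5*I*(3 - sqrt(10))/6) = 5*pi*(-3 + sqrt(10))/3

Final answer: 5*pi*(-3 + sqrt(10))/3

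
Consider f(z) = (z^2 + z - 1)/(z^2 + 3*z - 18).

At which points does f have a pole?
The singularities of f are the zeros of the denominator. Factoring,
  z^2 + 3*z - 18 = (z - 3)*(z + 6)
so the candidates are z = 3, z = -6.

Check the numerator P(z) = z^2 + z - 1 at each one:
  P(3) = 11 ≠ 0, so z = 3 is a (simple) pole.
  P(-6) = 29 ≠ 0, so z = -6 is a (simple) pole.

Poles of f: {-6, 3}

Final answer: {-6, 3}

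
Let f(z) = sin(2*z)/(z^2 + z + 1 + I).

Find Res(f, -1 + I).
Write f(z) = P(z)/Q(z) with P(z) = sin(2*z) and Q(z) = z^2 + z + 1 + I.
The denominator factors as Q(z) = (z + 1 - I)*(z + I), so z = -1 + I is a simple zero of Q and P is analytic there; z = -1 + I is therefore a simple pole and
  Res(f, z₀) = P(z₀)/Q'(z₀).

Q'(z) = 2*z + 1, so Q'(-1 + I) = -1 + 2*I.
P(-1 + I) = -sin(2 - 2*I).

Res(f, -1 + I) = (-sin(2 - 2*I))/(-1 + 2*I) = (1/5 + 2*I/5)*sin(2 - 2*I)

Final answer: (1/5 + 2*I/5)*sin(2 - 2*I)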